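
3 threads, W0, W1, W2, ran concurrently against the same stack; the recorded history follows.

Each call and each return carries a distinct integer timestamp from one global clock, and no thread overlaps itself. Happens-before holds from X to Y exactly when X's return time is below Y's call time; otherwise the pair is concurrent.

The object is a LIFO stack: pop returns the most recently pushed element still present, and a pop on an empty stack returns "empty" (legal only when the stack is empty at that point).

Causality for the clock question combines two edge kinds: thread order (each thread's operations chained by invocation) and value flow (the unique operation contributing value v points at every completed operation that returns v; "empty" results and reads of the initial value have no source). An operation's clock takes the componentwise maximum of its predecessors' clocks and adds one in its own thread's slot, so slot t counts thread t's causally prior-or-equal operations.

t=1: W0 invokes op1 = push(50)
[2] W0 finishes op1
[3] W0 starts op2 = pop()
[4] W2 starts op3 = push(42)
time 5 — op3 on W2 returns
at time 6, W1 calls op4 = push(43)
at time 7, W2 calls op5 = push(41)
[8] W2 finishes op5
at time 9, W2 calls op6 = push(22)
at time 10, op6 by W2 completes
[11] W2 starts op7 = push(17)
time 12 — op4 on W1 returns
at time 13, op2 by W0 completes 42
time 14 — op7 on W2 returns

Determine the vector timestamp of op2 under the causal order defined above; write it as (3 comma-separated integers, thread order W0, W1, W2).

(2, 0, 1)

VC(op3, invoked at 4): no causal predecessors; +1 on W2 → (0, 0, 1)
VC(op4, invoked at 6): no causal predecessors; +1 on W1 → (0, 1, 0)
VC(op1, invoked at 1): no causal predecessors; +1 on W0 → (1, 0, 0)
op5 (invocation 7): componentwise max over VC(op3)=(0, 0, 1), +1 at W2, giving (0, 0, 2)
op6 (invocation 9): componentwise max over VC(op5)=(0, 0, 2), +1 at W2, giving (0, 0, 3)
op2 (invocation 3): componentwise max over VC(op1)=(1, 0, 0), VC(op3)=(0, 0, 1), +1 at W0, giving (2, 0, 1)
op7 (invocation 11): componentwise max over VC(op6)=(0, 0, 3), +1 at W2, giving (0, 0, 4)
target: VC(op2) = (2, 0, 1)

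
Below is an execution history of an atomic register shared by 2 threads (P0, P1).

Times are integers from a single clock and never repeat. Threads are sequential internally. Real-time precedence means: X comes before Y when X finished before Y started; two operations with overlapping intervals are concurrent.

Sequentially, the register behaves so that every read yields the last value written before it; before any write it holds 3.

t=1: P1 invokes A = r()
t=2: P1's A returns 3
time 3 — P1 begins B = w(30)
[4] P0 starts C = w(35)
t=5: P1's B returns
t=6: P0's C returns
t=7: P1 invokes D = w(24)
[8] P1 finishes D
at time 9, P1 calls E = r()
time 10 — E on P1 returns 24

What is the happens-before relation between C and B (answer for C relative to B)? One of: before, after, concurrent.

C spans [4,6], B spans [3,5]
the intervals overlap in both directions

concurrent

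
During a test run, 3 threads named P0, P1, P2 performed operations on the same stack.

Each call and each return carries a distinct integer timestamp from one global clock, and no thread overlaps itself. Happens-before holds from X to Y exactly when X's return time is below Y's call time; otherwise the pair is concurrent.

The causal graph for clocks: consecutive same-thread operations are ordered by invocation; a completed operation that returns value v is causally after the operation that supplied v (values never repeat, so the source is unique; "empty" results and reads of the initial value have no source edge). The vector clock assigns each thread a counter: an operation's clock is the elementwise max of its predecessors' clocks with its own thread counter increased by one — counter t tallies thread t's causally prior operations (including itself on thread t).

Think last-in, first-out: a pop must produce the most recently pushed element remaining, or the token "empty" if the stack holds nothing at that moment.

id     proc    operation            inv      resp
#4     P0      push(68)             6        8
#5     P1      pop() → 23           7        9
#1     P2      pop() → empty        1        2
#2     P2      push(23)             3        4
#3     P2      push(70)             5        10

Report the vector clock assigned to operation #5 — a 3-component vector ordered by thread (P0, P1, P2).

(0, 1, 2)

root op #1, invoked 1: fresh clock plus P2's own tick → (0, 0, 1)
root op #4, invoked 6: fresh clock plus P0's own tick → (1, 0, 0)
#2, invoked 3, takes VC(#1)=(0, 0, 1) under max, adds 1 for P2 → (0, 0, 2)
#3, invoked 5, takes VC(#2)=(0, 0, 2) under max, adds 1 for P2 → (0, 0, 3)
#5, invoked 7, takes VC(#2)=(0, 0, 2) under max, adds 1 for P1 → (0, 1, 2)
target: VC(#5) = (0, 1, 2)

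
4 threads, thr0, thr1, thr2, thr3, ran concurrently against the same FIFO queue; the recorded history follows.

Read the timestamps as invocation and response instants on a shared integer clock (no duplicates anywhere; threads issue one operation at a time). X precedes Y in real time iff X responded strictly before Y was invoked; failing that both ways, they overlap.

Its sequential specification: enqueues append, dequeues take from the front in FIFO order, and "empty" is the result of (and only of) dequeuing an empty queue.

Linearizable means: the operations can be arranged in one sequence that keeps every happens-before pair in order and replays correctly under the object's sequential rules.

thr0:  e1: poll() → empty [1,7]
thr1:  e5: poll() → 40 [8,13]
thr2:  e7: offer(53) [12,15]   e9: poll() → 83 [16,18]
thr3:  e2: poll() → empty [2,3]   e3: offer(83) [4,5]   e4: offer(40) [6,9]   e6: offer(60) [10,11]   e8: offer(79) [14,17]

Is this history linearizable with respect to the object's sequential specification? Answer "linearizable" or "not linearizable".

not linearizable

cut after 12 events: linearizable; cut after 13 events (e5 responds, time 13): not linearizable
all 11 real-time-respecting orders fail — 6 completed FIFO queue operations, no legal replay
every completion of the 1 pending operation (e7) was checked; none linearizes
for example e1, e2, e3, e4, e5, e6 (pending dropped) fails at step 5: e5 poll() → 40 is not legal there
for example e1, e2, e3, e4, e6, e5 (pending dropped) fails at step 6: e5 poll() → 40 is not legal there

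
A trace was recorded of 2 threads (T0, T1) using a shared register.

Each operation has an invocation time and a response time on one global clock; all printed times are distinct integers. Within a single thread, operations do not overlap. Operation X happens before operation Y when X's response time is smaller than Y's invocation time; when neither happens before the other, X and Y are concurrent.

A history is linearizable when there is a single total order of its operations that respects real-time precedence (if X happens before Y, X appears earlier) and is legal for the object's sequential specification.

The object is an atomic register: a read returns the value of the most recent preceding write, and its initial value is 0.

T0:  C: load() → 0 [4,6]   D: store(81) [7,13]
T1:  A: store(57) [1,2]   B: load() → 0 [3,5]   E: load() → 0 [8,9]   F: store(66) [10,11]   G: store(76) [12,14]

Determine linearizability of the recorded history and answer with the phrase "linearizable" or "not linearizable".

not linearizable

events 1..4 are fine; event 5 — the response of B at time 5 — makes the prefix non-linearizable
the completed operations (2 total) allow one real-time order; the register replay rejects it
every completion of the 1 pending operation (C) was checked; none linearizes
for example A, B (pending dropped) fails at step 2: B load() → 0 is not legal there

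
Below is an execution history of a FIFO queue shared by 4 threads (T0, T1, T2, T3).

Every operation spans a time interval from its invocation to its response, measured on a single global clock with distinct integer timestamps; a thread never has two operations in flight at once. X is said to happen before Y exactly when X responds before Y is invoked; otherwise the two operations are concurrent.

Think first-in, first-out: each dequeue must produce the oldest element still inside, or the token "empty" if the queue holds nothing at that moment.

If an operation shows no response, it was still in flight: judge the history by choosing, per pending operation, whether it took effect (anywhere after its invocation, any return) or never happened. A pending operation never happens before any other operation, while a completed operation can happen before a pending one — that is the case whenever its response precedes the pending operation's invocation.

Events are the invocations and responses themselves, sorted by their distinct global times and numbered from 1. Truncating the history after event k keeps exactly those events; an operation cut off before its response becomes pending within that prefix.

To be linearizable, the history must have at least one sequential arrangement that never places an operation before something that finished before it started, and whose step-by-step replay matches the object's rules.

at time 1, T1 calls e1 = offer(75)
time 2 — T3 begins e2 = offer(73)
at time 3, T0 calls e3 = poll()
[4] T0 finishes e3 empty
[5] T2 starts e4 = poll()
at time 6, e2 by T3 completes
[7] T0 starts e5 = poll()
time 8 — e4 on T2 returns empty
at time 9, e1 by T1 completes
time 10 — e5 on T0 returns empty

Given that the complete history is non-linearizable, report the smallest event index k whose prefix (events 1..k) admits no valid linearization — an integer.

10

one valid order for events 1..9 is e3, e2, e5, e4, e1:
after step 1 (e3 poll() → empty): queue <>
after step 2 (e2 offer(73)): queue <73>
after step 3 (e5 poll() (pending, included)): queue <>
after step 4 (e4 poll() → empty): queue <>
after step 5 (e1 offer(75)): queue <75>
with event 10 included (e5 responding at time 10), all real-time-consistent orders fail
e.g. e1, e2, e3, e4, e5: illegal at step 3, since e3 poll() → empty cannot apply there
e.g. e1, e2, e3, e5, e4: illegal at step 3, since e3 poll() → empty cannot apply there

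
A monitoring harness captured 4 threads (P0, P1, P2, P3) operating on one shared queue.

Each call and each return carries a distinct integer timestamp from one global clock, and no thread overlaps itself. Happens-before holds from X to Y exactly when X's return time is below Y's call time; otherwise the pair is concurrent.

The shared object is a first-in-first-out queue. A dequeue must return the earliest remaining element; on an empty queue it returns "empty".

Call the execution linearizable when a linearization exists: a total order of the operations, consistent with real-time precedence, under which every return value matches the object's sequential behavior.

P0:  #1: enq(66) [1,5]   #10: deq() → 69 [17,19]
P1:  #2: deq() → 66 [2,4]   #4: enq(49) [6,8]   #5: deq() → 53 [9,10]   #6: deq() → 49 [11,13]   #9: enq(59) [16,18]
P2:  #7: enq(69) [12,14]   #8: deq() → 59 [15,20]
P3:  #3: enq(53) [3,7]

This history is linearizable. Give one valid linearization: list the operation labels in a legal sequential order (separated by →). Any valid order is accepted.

#1 → #2 → #3 → #4 → #5 → #6 → #7 → #9 → #10 → #8

after step 1 (#1 enq(66)): queue <66>
after step 2 (#2 deq() → 66): queue <>
after step 3 (#3 enq(53)): queue <53>
after step 4 (#4 enq(49)): queue <53,49>
after step 5 (#5 deq() → 53): queue <49>
after step 6 (#6 deq() → 49): queue <>
after step 7 (#7 enq(69)): queue <69>
after step 8 (#9 enq(59)): queue <69,59>
after step 9 (#10 deq() → 69): queue <59>
after step 10 (#8 deq() → 59): queue <>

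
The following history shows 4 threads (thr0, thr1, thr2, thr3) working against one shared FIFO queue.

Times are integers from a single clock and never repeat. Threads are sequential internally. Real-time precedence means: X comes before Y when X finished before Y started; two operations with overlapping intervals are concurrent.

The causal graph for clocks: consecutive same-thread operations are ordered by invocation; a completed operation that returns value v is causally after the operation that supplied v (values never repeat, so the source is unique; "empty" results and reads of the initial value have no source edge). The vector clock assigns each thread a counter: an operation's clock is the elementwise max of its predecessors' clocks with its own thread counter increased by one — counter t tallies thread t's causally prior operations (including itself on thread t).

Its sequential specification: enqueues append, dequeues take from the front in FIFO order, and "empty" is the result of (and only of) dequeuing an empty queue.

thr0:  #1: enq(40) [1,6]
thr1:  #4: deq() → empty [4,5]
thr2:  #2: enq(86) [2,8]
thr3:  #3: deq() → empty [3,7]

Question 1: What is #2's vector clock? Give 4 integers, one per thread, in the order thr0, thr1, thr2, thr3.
Answer: (0, 0, 1, 0)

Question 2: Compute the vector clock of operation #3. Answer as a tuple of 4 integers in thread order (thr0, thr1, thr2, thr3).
Answer: (0, 0, 0, 1)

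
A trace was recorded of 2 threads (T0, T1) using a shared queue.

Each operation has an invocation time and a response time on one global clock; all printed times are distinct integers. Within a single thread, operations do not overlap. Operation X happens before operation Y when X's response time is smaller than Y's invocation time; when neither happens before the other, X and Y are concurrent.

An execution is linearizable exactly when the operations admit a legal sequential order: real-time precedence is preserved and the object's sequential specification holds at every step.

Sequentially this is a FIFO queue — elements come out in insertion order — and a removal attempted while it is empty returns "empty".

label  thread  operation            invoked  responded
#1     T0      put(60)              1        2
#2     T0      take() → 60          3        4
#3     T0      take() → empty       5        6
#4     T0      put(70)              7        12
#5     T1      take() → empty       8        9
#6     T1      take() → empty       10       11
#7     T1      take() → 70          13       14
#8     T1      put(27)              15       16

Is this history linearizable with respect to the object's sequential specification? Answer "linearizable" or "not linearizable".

a witness: #1, #2, #3, #5, #6, #4, #7, #8
after step 1 (#1 put(60)): queue <60>
after step 2 (#2 take() → 60): queue <>
after step 3 (#3 take() → empty): queue <>
after step 4 (#5 take() → empty): queue <>
after step 5 (#6 take() → empty): queue <>
after step 6 (#4 put(70)): queue <70>
after step 7 (#7 take() → 70): queue <>
after step 8 (#8 put(27)): queue <27>

linearizable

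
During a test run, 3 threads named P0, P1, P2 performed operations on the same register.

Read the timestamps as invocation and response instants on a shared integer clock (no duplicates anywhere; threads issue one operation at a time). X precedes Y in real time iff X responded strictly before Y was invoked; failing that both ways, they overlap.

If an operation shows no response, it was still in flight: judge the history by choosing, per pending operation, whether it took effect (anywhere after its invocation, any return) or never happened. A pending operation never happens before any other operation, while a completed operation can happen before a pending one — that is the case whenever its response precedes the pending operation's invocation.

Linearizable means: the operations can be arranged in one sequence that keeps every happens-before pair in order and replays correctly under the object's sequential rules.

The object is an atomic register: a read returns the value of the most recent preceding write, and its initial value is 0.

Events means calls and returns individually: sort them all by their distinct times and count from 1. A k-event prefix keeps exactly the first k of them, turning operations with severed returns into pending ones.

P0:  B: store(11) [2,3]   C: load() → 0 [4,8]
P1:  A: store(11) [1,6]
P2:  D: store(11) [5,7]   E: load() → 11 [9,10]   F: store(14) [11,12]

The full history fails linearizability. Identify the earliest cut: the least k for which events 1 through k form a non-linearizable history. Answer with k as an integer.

one valid order for events 1..7 is A, B, C, D:
1. A store(11), leaving value 11
2. B store(11), leaving value 11
3. C load() (pending, included), leaving value 11
4. D store(11), leaving value 11
adding event 8 (C responds at 8) leaves no legal real-time order
sample order A, B, C, D stalls at step 3 — C load() → 0 has no legal effect
sample order A, B, D, C stalls at step 4 — C load() → 0 has no legal effect

8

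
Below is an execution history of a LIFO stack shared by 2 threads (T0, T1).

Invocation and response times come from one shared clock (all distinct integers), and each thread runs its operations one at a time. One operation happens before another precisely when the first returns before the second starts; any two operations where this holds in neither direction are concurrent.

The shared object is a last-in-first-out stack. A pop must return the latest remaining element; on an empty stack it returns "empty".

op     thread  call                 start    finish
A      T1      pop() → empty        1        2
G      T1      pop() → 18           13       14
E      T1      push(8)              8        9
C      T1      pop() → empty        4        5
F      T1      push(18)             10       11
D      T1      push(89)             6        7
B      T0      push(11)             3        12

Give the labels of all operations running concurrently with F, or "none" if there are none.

concurrent with F ([10,11]): every op whose interval crosses 10..11
A [1,2]: before
B [3,12]: concurrent
C [4,5]: before
D [6,7]: before
E [8,9]: before
G [13,14]: after

B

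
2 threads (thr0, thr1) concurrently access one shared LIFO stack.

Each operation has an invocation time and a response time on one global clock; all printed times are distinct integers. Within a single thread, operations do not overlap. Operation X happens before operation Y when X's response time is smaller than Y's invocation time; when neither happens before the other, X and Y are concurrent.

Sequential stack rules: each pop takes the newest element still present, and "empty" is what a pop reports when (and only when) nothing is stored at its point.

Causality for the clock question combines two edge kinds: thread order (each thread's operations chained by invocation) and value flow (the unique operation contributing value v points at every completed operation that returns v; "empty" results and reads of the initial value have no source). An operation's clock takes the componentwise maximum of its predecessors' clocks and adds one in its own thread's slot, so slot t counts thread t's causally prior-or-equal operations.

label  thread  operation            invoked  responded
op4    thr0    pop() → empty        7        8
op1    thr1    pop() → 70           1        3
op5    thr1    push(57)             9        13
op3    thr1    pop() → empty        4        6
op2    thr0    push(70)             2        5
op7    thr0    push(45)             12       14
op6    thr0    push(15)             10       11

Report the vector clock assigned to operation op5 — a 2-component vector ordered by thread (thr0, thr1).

(1, 3)

VC(op2, invoked at 2): no causal predecessors; +1 on thr0 → (1, 0)
VC(op1, invoked at 1): max of VC(op2)=(1, 0), then +1 on thread thr1 → (1, 1)
VC(op4, invoked at 7): max of VC(op2)=(1, 0), then +1 on thread thr0 → (2, 0)
VC(op3, invoked at 4): max of VC(op1)=(1, 1), then +1 on thread thr1 → (1, 2)
VC(op6, invoked at 10): max of VC(op4)=(2, 0), then +1 on thread thr0 → (3, 0)
VC(op5, invoked at 9): max of VC(op3)=(1, 2), then +1 on thread thr1 → (1, 3)
VC(op7, invoked at 12): max of VC(op6)=(3, 0), then +1 on thread thr0 → (4, 0)
target: VC(op5) = (1, 3)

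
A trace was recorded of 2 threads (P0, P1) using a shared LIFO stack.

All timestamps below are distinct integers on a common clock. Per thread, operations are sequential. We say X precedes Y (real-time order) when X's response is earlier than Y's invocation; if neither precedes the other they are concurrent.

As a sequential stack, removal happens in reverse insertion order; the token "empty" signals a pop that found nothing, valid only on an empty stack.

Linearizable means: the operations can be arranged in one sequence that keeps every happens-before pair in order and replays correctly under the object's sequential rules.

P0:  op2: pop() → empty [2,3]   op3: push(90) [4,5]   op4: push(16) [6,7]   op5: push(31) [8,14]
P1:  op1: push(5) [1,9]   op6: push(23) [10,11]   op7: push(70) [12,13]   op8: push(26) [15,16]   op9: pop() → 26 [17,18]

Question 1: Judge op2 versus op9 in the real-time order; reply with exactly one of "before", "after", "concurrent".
Answer: before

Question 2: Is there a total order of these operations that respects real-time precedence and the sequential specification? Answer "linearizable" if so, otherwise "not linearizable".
linearizable

witness order: op2, op1, op3, op4, op5, op6, op7, op8, op9
1. op2 pop() → empty, leaving stack <>
2. op1 push(5), leaving stack <5>
3. op3 push(90), leaving stack <5,90>
4. op4 push(16), leaving stack <5,90,16>
5. op5 push(31), leaving stack <5,90,16,31>
6. op6 push(23), leaving stack <5,90,16,31,23>
7. op7 push(70), leaving stack <5,90,16,31,23,70>
8. op8 push(26), leaving stack <5,90,16,31,23,70,26>
9. op9 pop() → 26, leaving stack <5,90,16,31,23,70>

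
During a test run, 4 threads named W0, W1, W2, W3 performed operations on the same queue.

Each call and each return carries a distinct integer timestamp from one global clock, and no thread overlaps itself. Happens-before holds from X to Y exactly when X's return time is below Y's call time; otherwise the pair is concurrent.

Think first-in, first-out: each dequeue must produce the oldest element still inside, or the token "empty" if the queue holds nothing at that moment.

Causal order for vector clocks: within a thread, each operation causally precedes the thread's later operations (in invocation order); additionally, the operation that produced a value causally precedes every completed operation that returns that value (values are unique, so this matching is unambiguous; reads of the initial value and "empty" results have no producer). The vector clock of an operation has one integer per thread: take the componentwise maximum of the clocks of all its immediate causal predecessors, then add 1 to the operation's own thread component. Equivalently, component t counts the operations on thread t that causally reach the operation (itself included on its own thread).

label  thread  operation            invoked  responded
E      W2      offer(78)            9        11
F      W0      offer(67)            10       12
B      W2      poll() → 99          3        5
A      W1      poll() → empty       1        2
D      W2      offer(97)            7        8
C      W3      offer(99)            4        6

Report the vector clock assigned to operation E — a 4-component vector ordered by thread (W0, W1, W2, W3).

(0, 0, 3, 1)

invoked at 4, C has no predecessors; its own W3 bump gives (0, 0, 0, 1)
invoked at 1, A has no predecessors; its own W1 bump gives (0, 1, 0, 0)
invoked at 10, F has no predecessors; its own W0 bump gives (1, 0, 0, 0)
from VC(C)=(0, 0, 0, 1), B (invoked 3) maxes components and bumps W2 → (0, 0, 1, 1)
from VC(B)=(0, 0, 1, 1), D (invoked 7) maxes components and bumps W2 → (0, 0, 2, 1)
from VC(D)=(0, 0, 2, 1), E (invoked 9) maxes components and bumps W2 → (0, 0, 3, 1)
target: VC(E) = (0, 0, 3, 1)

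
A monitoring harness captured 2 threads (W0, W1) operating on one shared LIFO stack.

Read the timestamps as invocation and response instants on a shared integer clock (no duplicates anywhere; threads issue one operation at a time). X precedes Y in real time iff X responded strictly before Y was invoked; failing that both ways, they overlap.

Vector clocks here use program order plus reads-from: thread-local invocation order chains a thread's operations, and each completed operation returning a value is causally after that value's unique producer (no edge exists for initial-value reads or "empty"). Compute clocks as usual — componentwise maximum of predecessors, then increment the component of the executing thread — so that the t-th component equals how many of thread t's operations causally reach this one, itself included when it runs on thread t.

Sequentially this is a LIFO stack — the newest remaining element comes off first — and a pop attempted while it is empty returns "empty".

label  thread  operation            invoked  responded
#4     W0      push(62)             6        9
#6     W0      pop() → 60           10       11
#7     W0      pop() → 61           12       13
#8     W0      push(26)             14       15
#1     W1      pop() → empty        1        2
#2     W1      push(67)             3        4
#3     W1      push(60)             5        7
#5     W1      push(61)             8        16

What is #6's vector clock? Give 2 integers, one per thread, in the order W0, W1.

(2, 3)

root op #1, invoked 1: fresh clock plus W1's own tick → (0, 1)
root op #4, invoked 6: fresh clock plus W0's own tick → (1, 0)
invoked at 3, #2 merges VC(#1)=(0, 1) and bumps W1's slot → (0, 2)
invoked at 5, #3 merges VC(#2)=(0, 2) and bumps W1's slot → (0, 3)
invoked at 8, #5 merges VC(#3)=(0, 3) and bumps W1's slot → (0, 4)
invoked at 10, #6 merges VC(#3)=(0, 3), VC(#4)=(1, 0) and bumps W0's slot → (2, 3)
invoked at 12, #7 merges VC(#5)=(0, 4), VC(#6)=(2, 3) and bumps W0's slot → (3, 4)
invoked at 14, #8 merges VC(#7)=(3, 4) and bumps W0's slot → (4, 4)
target: VC(#6) = (2, 3)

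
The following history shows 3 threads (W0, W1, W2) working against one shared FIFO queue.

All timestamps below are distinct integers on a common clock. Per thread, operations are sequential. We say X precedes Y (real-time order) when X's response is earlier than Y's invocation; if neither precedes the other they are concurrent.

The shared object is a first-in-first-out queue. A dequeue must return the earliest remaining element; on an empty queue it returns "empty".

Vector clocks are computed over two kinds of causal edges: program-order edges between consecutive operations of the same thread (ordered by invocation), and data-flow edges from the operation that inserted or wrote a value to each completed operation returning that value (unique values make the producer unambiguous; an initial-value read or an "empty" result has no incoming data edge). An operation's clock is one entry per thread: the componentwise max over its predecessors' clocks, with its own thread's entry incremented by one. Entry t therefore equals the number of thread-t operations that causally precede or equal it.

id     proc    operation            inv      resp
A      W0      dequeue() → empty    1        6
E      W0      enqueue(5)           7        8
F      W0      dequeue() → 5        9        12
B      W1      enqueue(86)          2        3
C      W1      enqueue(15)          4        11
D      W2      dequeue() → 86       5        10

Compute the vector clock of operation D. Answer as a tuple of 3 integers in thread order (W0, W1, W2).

invoked at 2, B has no predecessors; its own W1 bump gives (0, 1, 0)
invoked at 1, A has no predecessors; its own W0 bump gives (1, 0, 0)
from VC(B)=(0, 1, 0), D (invoked 5) maxes components and bumps W2 → (0, 1, 1)
from VC(B)=(0, 1, 0), C (invoked 4) maxes components and bumps W1 → (0, 2, 0)
from VC(A)=(1, 0, 0), E (invoked 7) maxes components and bumps W0 → (2, 0, 0)
from VC(E)=(2, 0, 0), F (invoked 9) maxes components and bumps W0 → (3, 0, 0)
target: VC(D) = (0, 1, 1)

(0, 1, 1)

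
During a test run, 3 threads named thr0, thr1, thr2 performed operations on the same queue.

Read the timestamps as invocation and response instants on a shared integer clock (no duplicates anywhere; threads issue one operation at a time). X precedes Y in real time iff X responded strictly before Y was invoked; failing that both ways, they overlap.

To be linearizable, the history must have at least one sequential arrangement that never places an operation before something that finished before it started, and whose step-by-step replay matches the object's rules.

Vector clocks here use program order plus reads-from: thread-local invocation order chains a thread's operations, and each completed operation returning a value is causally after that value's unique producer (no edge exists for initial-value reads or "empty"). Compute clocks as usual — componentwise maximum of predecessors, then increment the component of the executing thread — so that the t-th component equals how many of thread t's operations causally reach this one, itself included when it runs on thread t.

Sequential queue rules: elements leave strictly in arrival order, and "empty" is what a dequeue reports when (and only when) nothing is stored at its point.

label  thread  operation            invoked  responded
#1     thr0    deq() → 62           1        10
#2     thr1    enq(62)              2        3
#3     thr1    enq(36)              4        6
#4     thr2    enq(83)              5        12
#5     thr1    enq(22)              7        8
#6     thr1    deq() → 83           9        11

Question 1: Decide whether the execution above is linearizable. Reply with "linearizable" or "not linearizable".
linearizable

witness order: #2, #1, #4, #3, #5, #6
step 1: #2 enq(62) — queue <62>
step 2: #1 deq() → 62 — queue <>
step 3: #4 enq(83) — queue <83>
step 4: #3 enq(36) — queue <83,36>
step 5: #5 enq(22) — queue <83,36,22>
step 6: #6 deq() → 83 — queue <36,22>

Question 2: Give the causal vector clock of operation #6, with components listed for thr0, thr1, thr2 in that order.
(0, 4, 1)

root op #4, invoked 5: fresh clock plus thr2's own tick → (0, 0, 1)
root op #2, invoked 2: fresh clock plus thr1's own tick → (0, 1, 0)
#3 (invocation 4): componentwise max over VC(#2)=(0, 1, 0), +1 at thr1, giving (0, 2, 0)
#1 (invocation 1): componentwise max over VC(#2)=(0, 1, 0), +1 at thr0, giving (1, 1, 0)
#5 (invocation 7): componentwise max over VC(#3)=(0, 2, 0), +1 at thr1, giving (0, 3, 0)
#6 (invocation 9): componentwise max over VC(#4)=(0, 0, 1), VC(#5)=(0, 3, 0), +1 at thr1, giving (0, 4, 1)
target: VC(#6) = (0, 4, 1)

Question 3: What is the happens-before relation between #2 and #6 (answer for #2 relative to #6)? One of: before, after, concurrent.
before

#2 spans [2,3], #6 spans [9,11]
resp(#2)=3 < inv(#6)=9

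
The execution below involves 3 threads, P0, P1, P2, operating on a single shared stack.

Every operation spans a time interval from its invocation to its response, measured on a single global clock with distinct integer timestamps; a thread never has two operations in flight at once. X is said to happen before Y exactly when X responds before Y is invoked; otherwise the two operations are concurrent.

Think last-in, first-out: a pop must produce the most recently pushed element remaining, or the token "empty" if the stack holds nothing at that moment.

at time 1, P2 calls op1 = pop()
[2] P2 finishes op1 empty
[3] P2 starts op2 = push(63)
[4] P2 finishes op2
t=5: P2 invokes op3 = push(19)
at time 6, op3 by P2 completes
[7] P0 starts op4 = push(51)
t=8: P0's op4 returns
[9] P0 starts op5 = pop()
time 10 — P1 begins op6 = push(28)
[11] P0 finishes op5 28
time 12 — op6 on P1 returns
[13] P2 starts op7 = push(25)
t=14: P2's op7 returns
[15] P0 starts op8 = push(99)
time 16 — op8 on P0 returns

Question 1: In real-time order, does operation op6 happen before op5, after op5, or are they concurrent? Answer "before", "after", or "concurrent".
concurrent

op6 spans [10,12], op5 spans [9,11]
the intervals overlap in both directions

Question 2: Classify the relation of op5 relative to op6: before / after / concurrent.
concurrent

op5 spans [9,11], op6 spans [10,12]
the intervals overlap in both directions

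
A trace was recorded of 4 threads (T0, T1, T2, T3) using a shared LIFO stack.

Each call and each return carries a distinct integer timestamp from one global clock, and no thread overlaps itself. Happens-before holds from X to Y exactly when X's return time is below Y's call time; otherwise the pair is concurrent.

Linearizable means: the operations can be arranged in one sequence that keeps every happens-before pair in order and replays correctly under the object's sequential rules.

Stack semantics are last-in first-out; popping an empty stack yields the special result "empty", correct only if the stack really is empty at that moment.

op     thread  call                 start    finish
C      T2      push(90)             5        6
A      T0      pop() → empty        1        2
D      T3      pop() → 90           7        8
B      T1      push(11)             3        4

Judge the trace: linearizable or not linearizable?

one valid linearization: A, B, C, D
step 1: A pop() → empty — stack <>
step 2: B push(11) — stack <11>
step 3: C push(90) — stack <11,90>
step 4: D pop() → 90 — stack <11>

linearizable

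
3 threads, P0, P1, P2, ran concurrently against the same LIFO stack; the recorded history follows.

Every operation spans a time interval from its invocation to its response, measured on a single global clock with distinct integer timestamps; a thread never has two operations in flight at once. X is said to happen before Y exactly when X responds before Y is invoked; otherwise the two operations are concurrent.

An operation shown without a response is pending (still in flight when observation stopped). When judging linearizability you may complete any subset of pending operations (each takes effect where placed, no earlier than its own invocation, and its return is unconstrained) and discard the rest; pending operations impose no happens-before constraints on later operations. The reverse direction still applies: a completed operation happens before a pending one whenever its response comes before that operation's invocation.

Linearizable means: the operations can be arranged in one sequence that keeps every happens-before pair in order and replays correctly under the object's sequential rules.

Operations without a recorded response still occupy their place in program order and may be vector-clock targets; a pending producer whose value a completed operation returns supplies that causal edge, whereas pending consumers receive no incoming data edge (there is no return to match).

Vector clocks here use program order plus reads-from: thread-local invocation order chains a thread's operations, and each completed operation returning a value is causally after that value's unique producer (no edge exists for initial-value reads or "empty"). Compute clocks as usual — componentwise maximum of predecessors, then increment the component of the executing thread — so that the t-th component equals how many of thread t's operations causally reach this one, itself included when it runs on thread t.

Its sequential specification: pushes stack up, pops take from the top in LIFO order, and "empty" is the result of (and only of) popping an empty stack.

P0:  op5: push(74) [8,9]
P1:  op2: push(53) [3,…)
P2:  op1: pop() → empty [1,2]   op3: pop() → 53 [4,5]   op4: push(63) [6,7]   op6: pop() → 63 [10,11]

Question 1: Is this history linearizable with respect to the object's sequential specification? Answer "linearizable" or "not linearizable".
not linearizable

already the first 11 events (up to op6's response at time 11) admit no linearization; the first 10 still do
a single order respects real time; the 5 completed LIFO stack operations fail replay along it
include/drop combinations of the 1 pending operation (op2) were all tried; none helps
e.g. op1, op3, op4, op5, op6 (pending dropped): illegal at step 2, since op3 pop() → 53 cannot apply there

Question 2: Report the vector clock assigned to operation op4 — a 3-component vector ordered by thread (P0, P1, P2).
Answer: (0, 1, 3)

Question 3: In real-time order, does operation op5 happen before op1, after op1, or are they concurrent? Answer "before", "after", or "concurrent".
Answer: after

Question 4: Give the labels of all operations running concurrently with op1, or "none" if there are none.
Answer: none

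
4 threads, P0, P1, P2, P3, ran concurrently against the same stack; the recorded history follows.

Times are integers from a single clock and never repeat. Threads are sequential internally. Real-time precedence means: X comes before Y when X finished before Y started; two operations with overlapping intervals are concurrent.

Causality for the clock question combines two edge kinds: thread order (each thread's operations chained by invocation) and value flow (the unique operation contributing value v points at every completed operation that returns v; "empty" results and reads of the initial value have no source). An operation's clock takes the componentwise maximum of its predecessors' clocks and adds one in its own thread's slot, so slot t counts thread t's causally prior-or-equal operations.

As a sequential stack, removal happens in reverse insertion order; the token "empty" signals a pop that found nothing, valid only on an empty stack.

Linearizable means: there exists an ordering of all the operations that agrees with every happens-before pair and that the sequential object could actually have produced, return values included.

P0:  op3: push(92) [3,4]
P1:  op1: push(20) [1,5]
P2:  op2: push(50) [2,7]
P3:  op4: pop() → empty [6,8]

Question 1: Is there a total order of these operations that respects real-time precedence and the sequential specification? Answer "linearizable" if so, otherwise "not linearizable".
not linearizable

prefix check: 1..7 passes, 1..8 fails once op4's time-8 response joins
8 orders of the 4 completed stack ops respect real time; none is legal
for example op1, op2, op3, op4 fails at step 4: op4 pop() → empty is not legal there
for example op1, op3, op2, op4 fails at step 4: op4 pop() → empty is not legal there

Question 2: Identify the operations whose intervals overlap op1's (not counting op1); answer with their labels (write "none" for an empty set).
Answer: op2, op3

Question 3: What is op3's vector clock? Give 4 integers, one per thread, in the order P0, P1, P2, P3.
Answer: (1, 0, 0, 0)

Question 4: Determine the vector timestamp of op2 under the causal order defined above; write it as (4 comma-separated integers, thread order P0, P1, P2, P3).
Answer: (0, 0, 1, 0)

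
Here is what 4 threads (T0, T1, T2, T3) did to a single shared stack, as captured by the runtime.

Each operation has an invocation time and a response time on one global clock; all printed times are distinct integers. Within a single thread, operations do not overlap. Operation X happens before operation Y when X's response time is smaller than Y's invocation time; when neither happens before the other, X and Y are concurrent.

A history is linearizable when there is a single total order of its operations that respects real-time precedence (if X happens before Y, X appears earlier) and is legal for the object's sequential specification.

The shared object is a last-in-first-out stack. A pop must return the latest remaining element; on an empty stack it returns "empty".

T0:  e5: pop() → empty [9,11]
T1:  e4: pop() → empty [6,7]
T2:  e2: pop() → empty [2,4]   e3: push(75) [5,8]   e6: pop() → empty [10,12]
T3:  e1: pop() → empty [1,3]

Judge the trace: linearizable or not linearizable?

not linearizable

already the first 12 events (up to e6's response at time 12) admit no linearization; the first 11 still do
checked exhaustively: 8 real-time-consistent orders of 6 completed operations, zero legal stack replays
e.g. e1, e2, e3, e4, e5, e6: illegal at step 4, since e4 pop() → empty cannot apply there
e.g. e1, e2, e3, e4, e6, e5: illegal at step 4, since e4 pop() → empty cannot apply there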